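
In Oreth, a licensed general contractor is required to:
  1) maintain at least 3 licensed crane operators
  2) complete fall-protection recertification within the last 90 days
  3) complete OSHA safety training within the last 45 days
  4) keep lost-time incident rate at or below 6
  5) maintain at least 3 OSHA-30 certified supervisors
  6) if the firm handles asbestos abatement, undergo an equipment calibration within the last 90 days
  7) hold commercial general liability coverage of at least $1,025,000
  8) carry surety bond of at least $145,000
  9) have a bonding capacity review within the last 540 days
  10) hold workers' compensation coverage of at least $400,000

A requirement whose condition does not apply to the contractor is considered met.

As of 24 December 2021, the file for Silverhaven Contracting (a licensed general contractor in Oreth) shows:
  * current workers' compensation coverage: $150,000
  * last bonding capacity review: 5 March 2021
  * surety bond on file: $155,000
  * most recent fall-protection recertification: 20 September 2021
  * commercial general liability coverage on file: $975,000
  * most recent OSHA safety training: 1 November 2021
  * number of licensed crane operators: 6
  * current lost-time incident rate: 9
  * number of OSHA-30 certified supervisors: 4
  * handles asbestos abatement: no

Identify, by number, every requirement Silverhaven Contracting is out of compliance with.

1. licensed crane operators 6 ≥ 3 → met
2. fall-protection recertification 95 days ago vs limit 90 → not met
3. OSHA safety training 53 days ago vs limit 45 → not met
4. lost-time incident rate 9 > 6 → not met
5. OSHA-30 certified supervisors 4 ≥ 3 → met
6. condition 'handles asbestos abatement' does not hold → requirement n/a → met
7. commercial general liability coverage $975,000 < $1,025,000 → not met
8. surety bond $155,000 ≥ $145,000 → met
9. bonding capacity review 294 days ago vs limit 540 → met
10. workers' compensation coverage $150,000 < $400,000 → not met
Not met: 2, 3, 4, 7, 10

2, 3, 4, 7, 10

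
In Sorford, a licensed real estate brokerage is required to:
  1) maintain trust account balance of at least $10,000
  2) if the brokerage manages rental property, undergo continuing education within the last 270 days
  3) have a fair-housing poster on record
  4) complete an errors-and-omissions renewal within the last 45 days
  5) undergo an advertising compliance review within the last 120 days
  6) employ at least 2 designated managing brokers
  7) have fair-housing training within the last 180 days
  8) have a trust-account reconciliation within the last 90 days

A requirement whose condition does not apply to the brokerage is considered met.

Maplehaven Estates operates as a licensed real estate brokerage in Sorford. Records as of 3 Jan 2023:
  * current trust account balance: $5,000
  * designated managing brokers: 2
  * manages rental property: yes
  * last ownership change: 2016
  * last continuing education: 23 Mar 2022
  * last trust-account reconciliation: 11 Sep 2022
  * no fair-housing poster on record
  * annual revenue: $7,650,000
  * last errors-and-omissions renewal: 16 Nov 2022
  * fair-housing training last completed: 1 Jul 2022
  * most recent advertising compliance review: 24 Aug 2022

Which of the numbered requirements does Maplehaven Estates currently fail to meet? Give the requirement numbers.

1. trust account balance $5,000 < $10,000 → not met
2. condition 'manages rental property' holds; continuing education 286 days ago vs limit 270 → not met
3. fair-housing poster absent → not met
4. errors-and-omissions renewal 48 days ago vs limit 45 → not met
5. advertising compliance review 132 days ago vs limit 120 → not met
6. designated managing brokers 2 ≥ 2 → met
7. fair-housing training 186 days ago vs limit 180 → not met
8. trust-account reconciliation 114 days ago vs limit 90 → not met
Not met: 1, 2, 3, 4, 5, 7, 8

1, 2, 3, 4, 5, 7, 8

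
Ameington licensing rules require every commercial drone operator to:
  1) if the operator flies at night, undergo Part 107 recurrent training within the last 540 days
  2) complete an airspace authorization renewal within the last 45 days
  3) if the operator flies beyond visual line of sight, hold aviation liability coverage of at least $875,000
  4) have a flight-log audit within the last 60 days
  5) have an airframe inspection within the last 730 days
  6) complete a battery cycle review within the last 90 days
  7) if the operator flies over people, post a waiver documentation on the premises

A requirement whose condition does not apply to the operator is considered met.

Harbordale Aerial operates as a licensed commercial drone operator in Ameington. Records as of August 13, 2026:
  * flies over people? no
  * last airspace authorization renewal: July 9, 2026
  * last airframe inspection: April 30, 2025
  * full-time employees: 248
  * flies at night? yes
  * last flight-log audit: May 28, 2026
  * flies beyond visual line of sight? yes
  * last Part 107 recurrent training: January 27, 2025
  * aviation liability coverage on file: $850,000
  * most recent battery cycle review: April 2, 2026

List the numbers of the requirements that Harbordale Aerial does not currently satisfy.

1. condition 'flies at night' holds; Part 107 recurrent training 563 days ago vs limit 540 → not met
2. airspace authorization renewal 35 days ago vs limit 45 → met
3. condition 'flies beyond visual line of sight' holds; aviation liability coverage $850,000 < $875,000 → not met
4. flight-log audit 77 days ago vs limit 60 → not met
5. airframe inspection 470 days ago vs limit 730 → met
6. battery cycle review 133 days ago vs limit 90 → not met
7. condition 'flies over people' does not hold → requirement n/a → met
Not met: 1, 3, 4, 6

1, 3, 4, 6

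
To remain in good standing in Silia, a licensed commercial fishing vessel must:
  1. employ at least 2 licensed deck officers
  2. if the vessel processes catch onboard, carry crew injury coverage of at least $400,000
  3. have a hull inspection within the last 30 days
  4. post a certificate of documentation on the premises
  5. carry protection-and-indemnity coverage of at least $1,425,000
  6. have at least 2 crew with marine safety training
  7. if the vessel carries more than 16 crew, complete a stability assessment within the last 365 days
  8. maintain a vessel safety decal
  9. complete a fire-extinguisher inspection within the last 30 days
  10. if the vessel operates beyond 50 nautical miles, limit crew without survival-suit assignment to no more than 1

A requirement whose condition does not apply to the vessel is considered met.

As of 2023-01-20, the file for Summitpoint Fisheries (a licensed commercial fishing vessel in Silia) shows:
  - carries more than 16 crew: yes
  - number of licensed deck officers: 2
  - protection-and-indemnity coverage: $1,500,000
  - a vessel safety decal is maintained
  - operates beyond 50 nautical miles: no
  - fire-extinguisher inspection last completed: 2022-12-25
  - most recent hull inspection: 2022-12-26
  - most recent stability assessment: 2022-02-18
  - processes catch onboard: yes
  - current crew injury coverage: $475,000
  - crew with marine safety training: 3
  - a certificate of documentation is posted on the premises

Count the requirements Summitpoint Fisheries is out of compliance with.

1. licensed deck officers 2 ≥ 2 → met
2. condition 'processes catch onboard' holds; crew injury coverage $475,000 ≥ $400,000 → met
3. hull inspection 25 days ago vs limit 30 → met
4. certificate of documentation present → met
5. protection-and-indemnity coverage $1,500,000 ≥ $1,425,000 → met
6. crew with marine safety training 3 ≥ 2 → met
7. condition 'carries more than 16 crew' holds; stability assessment 336 days ago vs limit 365 → met
8. vessel safety decal present → met
9. fire-extinguisher inspection 26 days ago vs limit 30 → met
10. condition 'operates beyond 50 nautical miles' does not hold → requirement n/a → met
Not met: 0 of 10

0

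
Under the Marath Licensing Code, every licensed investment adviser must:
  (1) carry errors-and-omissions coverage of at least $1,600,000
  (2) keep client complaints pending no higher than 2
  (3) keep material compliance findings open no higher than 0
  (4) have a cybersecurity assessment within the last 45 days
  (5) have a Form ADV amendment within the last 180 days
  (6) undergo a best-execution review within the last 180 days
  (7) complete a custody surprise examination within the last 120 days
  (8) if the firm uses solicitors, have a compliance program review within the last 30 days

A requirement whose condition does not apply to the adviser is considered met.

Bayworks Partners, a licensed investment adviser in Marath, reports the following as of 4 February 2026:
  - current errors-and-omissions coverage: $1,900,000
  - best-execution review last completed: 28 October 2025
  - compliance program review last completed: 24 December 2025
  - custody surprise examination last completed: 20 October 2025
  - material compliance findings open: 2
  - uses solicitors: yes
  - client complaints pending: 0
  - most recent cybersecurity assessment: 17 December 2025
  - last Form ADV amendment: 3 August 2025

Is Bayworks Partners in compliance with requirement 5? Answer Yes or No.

No

5. Form ADV amendment 185 days ago vs limit 180 → not met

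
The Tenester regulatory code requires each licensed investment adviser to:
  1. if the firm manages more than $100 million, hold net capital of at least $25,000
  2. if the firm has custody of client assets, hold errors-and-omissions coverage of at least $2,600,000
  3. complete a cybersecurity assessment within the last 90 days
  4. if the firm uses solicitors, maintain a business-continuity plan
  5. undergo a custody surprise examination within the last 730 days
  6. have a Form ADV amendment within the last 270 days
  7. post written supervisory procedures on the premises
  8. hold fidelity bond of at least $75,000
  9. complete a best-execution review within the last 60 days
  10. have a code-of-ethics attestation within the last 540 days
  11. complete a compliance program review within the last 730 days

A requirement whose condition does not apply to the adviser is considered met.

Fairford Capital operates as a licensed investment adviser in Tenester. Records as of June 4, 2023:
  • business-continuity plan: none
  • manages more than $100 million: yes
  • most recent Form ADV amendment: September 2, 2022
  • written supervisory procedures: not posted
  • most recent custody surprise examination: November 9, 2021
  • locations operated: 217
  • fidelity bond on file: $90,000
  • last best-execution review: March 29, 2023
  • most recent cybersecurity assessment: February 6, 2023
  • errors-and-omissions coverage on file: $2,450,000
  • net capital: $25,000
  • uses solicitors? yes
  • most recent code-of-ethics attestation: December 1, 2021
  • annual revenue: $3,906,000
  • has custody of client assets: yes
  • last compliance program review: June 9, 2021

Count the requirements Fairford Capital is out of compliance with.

7

1. condition 'manages more than $100 million' holds; net capital $25,000 ≥ $25,000 → met
2. condition 'has custody of client assets' holds; errors-and-omissions coverage $2,450,000 < $2,600,000 → not met
3. cybersecurity assessment 118 days ago vs limit 90 → not met
4. condition 'uses solicitors' holds; business-continuity plan absent → not met
5. custody surprise examination 572 days ago vs limit 730 → met
6. Form ADV amendment 275 days ago vs limit 270 → not met
7. written supervisory procedures absent → not met
8. fidelity bond $90,000 ≥ $75,000 → met
9. best-execution review 67 days ago vs limit 60 → not met
10. code-of-ethics attestation 550 days ago vs limit 540 → not met
11. compliance program review 725 days ago vs limit 730 → met
Not met: 7 of 11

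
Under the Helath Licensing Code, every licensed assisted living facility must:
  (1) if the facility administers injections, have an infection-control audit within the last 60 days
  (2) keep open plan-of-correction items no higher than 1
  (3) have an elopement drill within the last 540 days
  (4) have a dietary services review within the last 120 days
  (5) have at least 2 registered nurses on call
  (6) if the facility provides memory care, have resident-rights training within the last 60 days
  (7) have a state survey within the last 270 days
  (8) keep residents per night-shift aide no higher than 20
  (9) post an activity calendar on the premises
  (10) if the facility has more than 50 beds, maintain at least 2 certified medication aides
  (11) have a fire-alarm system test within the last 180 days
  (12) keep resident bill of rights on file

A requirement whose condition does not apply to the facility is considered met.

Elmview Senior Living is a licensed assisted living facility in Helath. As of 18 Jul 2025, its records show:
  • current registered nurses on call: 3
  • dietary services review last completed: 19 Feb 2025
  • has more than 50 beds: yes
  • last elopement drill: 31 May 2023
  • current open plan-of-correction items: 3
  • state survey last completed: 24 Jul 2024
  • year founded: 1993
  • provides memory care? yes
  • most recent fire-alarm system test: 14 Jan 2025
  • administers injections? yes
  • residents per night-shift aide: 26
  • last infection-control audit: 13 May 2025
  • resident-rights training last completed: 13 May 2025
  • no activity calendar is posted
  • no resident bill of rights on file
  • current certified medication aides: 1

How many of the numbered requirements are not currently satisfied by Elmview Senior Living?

11

1. condition 'administers injections' holds; infection-control audit 66 days ago vs limit 60 → not met
2. open plan-of-correction items 3 > 1 → not met
3. elopement drill 779 days ago vs limit 540 → not met
4. dietary services review 149 days ago vs limit 120 → not met
5. registered nurses on call 3 ≥ 2 → met
6. condition 'provides memory care' holds; resident-rights training 66 days ago vs limit 60 → not met
7. state survey 359 days ago vs limit 270 → not met
8. residents per night-shift aide 26 > 20 → not met
9. activity calendar absent → not met
10. condition 'has more than 50 beds' holds; certified medication aides 1 < 2 → not met
11. fire-alarm system test 185 days ago vs limit 180 → not met
12. resident bill of rights absent → not met
Not met: 11 of 12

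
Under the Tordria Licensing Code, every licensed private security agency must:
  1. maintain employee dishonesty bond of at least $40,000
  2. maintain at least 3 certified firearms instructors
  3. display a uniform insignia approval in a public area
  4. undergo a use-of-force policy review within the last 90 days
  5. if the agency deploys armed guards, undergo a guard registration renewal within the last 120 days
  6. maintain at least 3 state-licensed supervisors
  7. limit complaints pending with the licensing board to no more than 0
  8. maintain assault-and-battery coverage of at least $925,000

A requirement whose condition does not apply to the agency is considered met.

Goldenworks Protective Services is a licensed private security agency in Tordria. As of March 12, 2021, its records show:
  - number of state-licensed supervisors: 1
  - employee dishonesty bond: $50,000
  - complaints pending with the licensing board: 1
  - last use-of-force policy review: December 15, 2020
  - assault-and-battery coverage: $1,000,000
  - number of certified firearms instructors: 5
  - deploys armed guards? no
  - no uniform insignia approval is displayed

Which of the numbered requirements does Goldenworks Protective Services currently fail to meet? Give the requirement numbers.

3, 6, 7

1. employee dishonesty bond $50,000 ≥ $40,000 → met
2. certified firearms instructors 5 ≥ 3 → met
3. uniform insignia approval absent → not met
4. use-of-force policy review 87 days ago vs limit 90 → met
5. condition 'deploys armed guards' does not hold → requirement n/a → met
6. state-licensed supervisors 1 < 3 → not met
7. complaints pending with the licensing board 1 > 0 → not met
8. assault-and-battery coverage $1,000,000 ≥ $925,000 → met
Not met: 3, 6, 7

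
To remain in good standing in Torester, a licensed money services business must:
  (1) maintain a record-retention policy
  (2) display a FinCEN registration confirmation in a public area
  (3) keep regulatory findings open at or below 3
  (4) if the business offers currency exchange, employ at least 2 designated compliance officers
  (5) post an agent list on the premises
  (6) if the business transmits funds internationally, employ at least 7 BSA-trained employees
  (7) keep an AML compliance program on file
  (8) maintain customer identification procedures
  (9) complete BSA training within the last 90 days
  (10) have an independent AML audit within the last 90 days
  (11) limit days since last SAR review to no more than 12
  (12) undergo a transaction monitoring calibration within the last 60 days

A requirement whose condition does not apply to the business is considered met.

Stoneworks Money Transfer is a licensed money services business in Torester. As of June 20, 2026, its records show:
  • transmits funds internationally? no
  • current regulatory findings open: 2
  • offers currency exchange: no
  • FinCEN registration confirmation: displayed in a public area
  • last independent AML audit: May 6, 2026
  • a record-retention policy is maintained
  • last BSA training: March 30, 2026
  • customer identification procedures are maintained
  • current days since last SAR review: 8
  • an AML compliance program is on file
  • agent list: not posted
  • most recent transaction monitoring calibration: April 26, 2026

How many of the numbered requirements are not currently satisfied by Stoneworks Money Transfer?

1. record-retention policy present → met
2. FinCEN registration confirmation present → met
3. regulatory findings open 2 ≤ 3 → met
4. condition 'offers currency exchange' does not hold → requirement n/a → met
5. agent list absent → not met
6. condition 'transmits funds internationally' does not hold → requirement n/a → met
7. AML compliance program present → met
8. customer identification procedures present → met
9. BSA training 82 days ago vs limit 90 → met
10. independent AML audit 45 days ago vs limit 90 → met
11. days since last SAR review 8 ≤ 12 → met
12. transaction monitoring calibration 55 days ago vs limit 60 → met
Not met: 1 of 12

1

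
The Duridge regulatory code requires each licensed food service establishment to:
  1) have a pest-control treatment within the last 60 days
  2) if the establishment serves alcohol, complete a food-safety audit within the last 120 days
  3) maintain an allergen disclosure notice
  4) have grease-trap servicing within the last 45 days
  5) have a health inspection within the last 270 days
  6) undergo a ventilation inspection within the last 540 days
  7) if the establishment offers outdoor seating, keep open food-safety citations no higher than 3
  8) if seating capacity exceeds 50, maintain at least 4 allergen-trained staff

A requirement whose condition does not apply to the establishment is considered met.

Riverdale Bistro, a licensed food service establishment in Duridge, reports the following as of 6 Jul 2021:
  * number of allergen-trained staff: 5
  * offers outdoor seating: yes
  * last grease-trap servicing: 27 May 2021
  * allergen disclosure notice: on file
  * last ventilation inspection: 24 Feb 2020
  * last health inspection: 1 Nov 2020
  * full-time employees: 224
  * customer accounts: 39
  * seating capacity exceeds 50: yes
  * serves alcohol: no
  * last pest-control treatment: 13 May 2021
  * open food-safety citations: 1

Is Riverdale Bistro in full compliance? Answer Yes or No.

Yes

1. pest-control treatment 54 days ago vs limit 60 → met
2. condition 'serves alcohol' does not hold → requirement n/a → met
3. allergen disclosure notice present → met
4. grease-trap servicing 40 days ago vs limit 45 → met
5. health inspection 247 days ago vs limit 270 → met
6. ventilation inspection 498 days ago vs limit 540 → met
7. condition 'offers outdoor seating' holds; open food-safety citations 1 ≤ 3 → met
8. condition 'seating capacity exceeds 50' holds; allergen-trained staff 5 ≥ 4 → met
All met.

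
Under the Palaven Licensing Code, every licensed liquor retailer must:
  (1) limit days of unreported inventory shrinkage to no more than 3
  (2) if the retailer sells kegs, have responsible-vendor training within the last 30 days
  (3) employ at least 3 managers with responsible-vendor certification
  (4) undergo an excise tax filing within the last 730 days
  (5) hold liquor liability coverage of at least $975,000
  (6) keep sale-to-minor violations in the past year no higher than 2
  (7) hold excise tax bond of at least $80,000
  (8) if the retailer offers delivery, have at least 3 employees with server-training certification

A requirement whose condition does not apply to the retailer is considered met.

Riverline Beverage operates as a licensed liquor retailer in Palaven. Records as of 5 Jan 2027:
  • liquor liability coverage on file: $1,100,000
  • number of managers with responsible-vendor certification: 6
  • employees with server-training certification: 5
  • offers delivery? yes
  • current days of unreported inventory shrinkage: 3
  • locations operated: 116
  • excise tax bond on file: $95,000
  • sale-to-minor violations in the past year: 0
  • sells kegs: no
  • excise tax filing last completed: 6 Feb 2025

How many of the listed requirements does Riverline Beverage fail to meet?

1. days of unreported inventory shrinkage 3 ≤ 3 → met
2. condition 'sells kegs' does not hold → requirement n/a → met
3. managers with responsible-vendor certification 6 ≥ 3 → met
4. excise tax filing 698 days ago vs limit 730 → met
5. liquor liability coverage $1,100,000 ≥ $975,000 → met
6. sale-to-minor violations in the past year 0 ≤ 2 → met
7. excise tax bond $95,000 ≥ $80,000 → met
8. condition 'offers delivery' holds; employees with server-training certification 5 ≥ 3 → met
Not met: 0 of 8

0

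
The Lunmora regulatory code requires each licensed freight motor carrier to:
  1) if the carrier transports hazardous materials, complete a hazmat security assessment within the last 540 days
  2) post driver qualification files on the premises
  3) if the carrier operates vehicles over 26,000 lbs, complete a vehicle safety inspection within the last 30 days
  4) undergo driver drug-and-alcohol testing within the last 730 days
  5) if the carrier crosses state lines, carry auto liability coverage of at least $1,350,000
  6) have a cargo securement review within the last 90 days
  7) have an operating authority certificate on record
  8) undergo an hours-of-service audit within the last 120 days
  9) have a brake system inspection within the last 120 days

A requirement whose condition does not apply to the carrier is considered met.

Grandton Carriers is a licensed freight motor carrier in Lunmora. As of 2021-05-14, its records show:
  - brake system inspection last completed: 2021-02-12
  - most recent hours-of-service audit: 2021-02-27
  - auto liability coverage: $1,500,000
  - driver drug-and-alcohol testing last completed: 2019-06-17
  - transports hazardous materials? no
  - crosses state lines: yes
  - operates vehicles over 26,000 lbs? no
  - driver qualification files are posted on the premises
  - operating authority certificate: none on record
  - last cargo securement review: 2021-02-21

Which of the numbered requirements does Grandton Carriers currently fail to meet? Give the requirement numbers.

7

1. condition 'transports hazardous materials' does not hold → requirement n/a → met
2. driver qualification files present → met
3. condition 'operates vehicles over 26,000 lbs' does not hold → requirement n/a → met
4. driver drug-and-alcohol testing 697 days ago vs limit 730 → met
5. condition 'crosses state lines' holds; auto liability coverage $1,500,000 ≥ $1,350,000 → met
6. cargo securement review 82 days ago vs limit 90 → met
7. operating authority certificate absent → not met
8. hours-of-service audit 76 days ago vs limit 120 → met
9. brake system inspection 91 days ago vs limit 120 → met
Not met: 7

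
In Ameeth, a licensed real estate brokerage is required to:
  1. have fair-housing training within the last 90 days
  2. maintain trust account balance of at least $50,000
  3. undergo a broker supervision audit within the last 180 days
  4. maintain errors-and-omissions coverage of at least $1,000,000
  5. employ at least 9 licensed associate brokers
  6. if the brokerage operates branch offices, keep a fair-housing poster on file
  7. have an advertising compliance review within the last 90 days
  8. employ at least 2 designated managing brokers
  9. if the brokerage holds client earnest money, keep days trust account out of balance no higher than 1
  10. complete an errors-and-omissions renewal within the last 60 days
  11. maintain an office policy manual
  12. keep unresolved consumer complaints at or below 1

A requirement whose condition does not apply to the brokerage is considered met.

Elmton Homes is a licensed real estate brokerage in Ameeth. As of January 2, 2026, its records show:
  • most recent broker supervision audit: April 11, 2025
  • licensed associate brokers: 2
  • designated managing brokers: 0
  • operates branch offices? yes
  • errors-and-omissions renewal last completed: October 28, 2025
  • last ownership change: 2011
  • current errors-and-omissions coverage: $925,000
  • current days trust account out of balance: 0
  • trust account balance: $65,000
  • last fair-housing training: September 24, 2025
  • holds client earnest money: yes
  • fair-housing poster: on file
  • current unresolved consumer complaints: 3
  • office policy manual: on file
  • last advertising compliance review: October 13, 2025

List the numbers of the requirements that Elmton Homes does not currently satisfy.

1, 3, 4, 5, 8, 10, 12

1. fair-housing training 100 days ago vs limit 90 → not met
2. trust account balance $65,000 ≥ $50,000 → met
3. broker supervision audit 266 days ago vs limit 180 → not met
4. errors-and-omissions coverage $925,000 < $1,000,000 → not met
5. licensed associate brokers 2 < 9 → not met
6. condition 'operates branch offices' holds; fair-housing poster present → met
7. advertising compliance review 81 days ago vs limit 90 → met
8. designated managing brokers 0 < 2 → not met
9. condition 'holds client earnest money' holds; days trust account out of balance 0 ≤ 1 → met
10. errors-and-omissions renewal 66 days ago vs limit 60 → not met
11. office policy manual present → met
12. unresolved consumer complaints 3 > 1 → not met
Not met: 1, 3, 4, 5, 8, 10, 12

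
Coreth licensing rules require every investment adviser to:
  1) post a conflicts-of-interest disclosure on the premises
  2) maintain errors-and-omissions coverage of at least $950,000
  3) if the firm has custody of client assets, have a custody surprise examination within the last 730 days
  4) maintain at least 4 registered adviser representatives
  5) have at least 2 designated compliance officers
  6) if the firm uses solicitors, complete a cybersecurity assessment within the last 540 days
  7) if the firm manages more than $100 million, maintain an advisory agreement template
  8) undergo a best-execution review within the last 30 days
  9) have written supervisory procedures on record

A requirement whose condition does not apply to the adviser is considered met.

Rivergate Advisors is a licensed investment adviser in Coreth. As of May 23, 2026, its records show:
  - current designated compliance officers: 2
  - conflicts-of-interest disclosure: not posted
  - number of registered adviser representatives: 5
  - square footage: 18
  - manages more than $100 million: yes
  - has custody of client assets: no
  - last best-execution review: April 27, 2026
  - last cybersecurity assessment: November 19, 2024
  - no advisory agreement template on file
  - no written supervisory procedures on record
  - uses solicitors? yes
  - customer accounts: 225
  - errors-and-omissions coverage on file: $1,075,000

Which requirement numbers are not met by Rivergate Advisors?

1. conflicts-of-interest disclosure absent → not met
2. errors-and-omissions coverage $1,075,000 ≥ $950,000 → met
3. condition 'has custody of client assets' does not hold → requirement n/a → met
4. registered adviser representatives 5 ≥ 4 → met
5. designated compliance officers 2 ≥ 2 → met
6. condition 'uses solicitors' holds; cybersecurity assessment 550 days ago vs limit 540 → not met
7. condition 'manages more than $100 million' holds; advisory agreement template absent → not met
8. best-execution review 26 days ago vs limit 30 → met
9. written supervisory procedures absent → not met
Not met: 1, 6, 7, 9

1, 6, 7, 9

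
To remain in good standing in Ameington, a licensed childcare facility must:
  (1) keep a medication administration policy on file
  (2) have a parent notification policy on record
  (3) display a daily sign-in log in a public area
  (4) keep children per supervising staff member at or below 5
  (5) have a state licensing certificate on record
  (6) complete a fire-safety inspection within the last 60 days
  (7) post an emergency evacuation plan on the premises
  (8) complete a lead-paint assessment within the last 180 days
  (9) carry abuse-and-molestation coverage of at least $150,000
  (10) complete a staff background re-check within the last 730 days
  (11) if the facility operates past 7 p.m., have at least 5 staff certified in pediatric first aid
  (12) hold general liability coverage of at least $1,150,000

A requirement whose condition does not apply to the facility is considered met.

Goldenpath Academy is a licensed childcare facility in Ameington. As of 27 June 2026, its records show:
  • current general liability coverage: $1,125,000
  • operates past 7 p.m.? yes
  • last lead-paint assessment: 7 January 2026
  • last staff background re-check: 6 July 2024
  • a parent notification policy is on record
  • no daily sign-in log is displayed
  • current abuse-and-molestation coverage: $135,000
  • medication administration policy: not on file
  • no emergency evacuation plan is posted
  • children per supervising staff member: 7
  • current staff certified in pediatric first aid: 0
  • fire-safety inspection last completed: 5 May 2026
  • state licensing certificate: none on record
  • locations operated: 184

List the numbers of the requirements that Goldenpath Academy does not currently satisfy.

1, 3, 4, 5, 7, 9, 11, 12

1. medication administration policy absent → not met
2. parent notification policy present → met
3. daily sign-in log absent → not met
4. children per supervising staff member 7 > 5 → not met
5. state licensing certificate absent → not met
6. fire-safety inspection 53 days ago vs limit 60 → met
7. emergency evacuation plan absent → not met
8. lead-paint assessment 171 days ago vs limit 180 → met
9. abuse-and-molestation coverage $135,000 < $150,000 → not met
10. staff background re-check 721 days ago vs limit 730 → met
11. condition 'operates past 7 p.m.' holds; staff certified in pediatric first aid 0 < 5 → not met
12. general liability coverage $1,125,000 < $1,150,000 → not met
Not met: 1, 3, 4, 5, 7, 9, 11, 12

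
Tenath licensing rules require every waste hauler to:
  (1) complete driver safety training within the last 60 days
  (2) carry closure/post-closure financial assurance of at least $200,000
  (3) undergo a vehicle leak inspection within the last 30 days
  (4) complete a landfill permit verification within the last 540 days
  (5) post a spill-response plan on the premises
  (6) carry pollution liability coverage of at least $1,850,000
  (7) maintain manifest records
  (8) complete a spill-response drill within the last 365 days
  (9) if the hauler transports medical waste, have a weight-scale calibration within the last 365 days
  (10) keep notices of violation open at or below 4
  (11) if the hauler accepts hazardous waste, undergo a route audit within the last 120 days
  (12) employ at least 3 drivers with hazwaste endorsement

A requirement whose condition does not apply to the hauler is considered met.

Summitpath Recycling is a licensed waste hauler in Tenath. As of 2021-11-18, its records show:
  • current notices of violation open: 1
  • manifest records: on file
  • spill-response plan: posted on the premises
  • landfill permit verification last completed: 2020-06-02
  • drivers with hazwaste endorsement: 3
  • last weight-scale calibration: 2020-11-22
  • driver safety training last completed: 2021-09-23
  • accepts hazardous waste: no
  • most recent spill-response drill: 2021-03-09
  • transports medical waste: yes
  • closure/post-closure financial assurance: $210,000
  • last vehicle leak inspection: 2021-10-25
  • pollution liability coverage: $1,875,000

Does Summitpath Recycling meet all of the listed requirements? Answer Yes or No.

Yes

1. driver safety training 56 days ago vs limit 60 → met
2. closure/post-closure financial assurance $210,000 ≥ $200,000 → met
3. vehicle leak inspection 24 days ago vs limit 30 → met
4. landfill permit verification 534 days ago vs limit 540 → met
5. spill-response plan present → met
6. pollution liability coverage $1,875,000 ≥ $1,850,000 → met
7. manifest records present → met
8. spill-response drill 254 days ago vs limit 365 → met
9. condition 'transports medical waste' holds; weight-scale calibration 361 days ago vs limit 365 → met
10. notices of violation open 1 ≤ 4 → met
11. condition 'accepts hazardous waste' does not hold → requirement n/a → met
12. drivers with hazwaste endorsement 3 ≥ 3 → met
All met.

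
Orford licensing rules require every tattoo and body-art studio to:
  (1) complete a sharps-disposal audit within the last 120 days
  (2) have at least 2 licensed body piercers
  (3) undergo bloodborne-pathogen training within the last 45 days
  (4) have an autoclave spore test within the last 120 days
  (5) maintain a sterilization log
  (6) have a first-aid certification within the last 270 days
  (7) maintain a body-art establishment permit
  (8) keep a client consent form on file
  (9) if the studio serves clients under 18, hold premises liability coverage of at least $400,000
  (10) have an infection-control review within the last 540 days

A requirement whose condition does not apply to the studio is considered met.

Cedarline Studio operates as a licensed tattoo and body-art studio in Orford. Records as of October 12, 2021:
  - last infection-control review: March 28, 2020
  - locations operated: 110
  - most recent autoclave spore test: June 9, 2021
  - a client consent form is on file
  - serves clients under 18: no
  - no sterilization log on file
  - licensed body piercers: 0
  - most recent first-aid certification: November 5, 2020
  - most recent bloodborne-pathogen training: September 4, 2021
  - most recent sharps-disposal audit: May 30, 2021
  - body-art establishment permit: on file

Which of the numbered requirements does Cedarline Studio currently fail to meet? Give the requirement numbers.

1. sharps-disposal audit 135 days ago vs limit 120 → not met
2. licensed body piercers 0 < 2 → not met
3. bloodborne-pathogen training 38 days ago vs limit 45 → met
4. autoclave spore test 125 days ago vs limit 120 → not met
5. sterilization log absent → not met
6. first-aid certification 341 days ago vs limit 270 → not met
7. body-art establishment permit present → met
8. client consent form present → met
9. condition 'serves clients under 18' does not hold → requirement n/a → met
10. infection-control review 563 days ago vs limit 540 → not met
Not met: 1, 2, 4, 5, 6, 10

1, 2, 4, 5, 6, 10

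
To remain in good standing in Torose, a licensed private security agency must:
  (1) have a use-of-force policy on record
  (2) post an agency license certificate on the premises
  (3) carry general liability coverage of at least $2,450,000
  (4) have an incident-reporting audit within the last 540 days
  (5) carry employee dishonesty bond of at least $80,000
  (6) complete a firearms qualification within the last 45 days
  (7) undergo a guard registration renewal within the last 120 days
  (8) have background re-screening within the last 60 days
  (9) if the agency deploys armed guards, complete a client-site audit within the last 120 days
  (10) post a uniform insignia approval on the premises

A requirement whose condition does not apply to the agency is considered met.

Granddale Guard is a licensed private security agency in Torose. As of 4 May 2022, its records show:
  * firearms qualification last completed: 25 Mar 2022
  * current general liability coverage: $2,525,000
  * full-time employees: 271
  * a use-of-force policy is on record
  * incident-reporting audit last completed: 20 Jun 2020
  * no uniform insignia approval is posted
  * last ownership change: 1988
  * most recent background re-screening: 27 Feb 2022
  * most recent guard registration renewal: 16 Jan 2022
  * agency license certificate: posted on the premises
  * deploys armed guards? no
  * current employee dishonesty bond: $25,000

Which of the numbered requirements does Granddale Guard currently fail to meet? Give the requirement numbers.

4, 5, 8, 10

1. use-of-force policy present → met
2. agency license certificate present → met
3. general liability coverage $2,525,000 ≥ $2,450,000 → met
4. incident-reporting audit 683 days ago vs limit 540 → not met
5. employee dishonesty bond $25,000 < $80,000 → not met
6. firearms qualification 40 days ago vs limit 45 → met
7. guard registration renewal 108 days ago vs limit 120 → met
8. background re-screening 66 days ago vs limit 60 → not met
9. condition 'deploys armed guards' does not hold → requirement n/a → met
10. uniform insignia approval absent → not met
Not met: 4, 5, 8, 10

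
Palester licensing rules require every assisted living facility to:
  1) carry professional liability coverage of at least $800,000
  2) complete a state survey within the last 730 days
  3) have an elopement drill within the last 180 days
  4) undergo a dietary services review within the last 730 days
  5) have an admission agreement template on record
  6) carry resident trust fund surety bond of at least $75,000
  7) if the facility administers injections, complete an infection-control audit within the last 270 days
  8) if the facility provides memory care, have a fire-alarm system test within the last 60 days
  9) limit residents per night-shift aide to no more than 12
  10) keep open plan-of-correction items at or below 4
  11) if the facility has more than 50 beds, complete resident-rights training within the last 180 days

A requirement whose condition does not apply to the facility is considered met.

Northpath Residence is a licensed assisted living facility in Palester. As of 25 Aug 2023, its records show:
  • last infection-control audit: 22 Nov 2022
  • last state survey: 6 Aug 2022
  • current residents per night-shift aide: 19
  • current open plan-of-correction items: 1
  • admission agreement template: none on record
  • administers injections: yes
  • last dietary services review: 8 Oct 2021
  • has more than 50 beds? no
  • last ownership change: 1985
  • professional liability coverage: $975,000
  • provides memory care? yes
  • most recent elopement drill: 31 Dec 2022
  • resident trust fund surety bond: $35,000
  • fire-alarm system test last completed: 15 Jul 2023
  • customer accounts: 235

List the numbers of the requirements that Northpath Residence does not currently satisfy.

1. professional liability coverage $975,000 ≥ $800,000 → met
2. state survey 384 days ago vs limit 730 → met
3. elopement drill 237 days ago vs limit 180 → not met
4. dietary services review 686 days ago vs limit 730 → met
5. admission agreement template absent → not met
6. resident trust fund surety bond $35,000 < $75,000 → not met
7. condition 'administers injections' holds; infection-control audit 276 days ago vs limit 270 → not met
8. condition 'provides memory care' holds; fire-alarm system test 41 days ago vs limit 60 → met
9. residents per night-shift aide 19 > 12 → not met
10. open plan-of-correction items 1 ≤ 4 → met
11. condition 'has more than 50 beds' does not hold → requirement n/a → met
Not met: 3, 5, 6, 7, 9

3, 5, 6, 7, 9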